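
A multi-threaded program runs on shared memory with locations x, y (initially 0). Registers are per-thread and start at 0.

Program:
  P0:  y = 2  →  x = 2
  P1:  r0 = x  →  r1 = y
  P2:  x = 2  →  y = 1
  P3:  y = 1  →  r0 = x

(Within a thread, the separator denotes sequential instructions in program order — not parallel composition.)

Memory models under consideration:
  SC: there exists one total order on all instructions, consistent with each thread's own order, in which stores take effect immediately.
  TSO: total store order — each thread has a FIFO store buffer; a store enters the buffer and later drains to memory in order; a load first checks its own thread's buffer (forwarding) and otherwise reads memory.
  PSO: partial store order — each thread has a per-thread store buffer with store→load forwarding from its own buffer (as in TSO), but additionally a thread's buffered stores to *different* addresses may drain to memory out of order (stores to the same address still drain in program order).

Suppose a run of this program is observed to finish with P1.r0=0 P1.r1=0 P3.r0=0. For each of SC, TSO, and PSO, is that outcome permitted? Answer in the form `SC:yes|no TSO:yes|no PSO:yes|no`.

SC:yes TSO:yes PSO:yes

outcome vector order: (P1.r0,P1.r1,P3.r0)
SC (11): 000; 002; 010; 012; 020; 022; 202; 210; 212; 220; 222
TSO (12): 000; 002; 010; 012; 020; 022; 200; 202; 210; 212; 220; 222
PSO (12): 000; 002; 010; 012; 020; 022; 200; 202; 210; 212; 220; 222
target 000 ∈ {SC,TSO,PSO}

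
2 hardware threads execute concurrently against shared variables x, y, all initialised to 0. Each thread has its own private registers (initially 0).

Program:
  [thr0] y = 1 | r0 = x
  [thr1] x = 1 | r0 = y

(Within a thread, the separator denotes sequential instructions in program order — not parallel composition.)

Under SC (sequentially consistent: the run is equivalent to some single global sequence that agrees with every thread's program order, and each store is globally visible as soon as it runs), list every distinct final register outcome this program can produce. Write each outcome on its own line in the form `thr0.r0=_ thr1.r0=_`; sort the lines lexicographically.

thr0.r0=0 thr1.r0=1
thr0.r0=1 thr1.r0=0
thr0.r0=1 thr1.r0=1

outcome vector order: (thr0.r0,thr1.r0)
|SC outcomes| = 3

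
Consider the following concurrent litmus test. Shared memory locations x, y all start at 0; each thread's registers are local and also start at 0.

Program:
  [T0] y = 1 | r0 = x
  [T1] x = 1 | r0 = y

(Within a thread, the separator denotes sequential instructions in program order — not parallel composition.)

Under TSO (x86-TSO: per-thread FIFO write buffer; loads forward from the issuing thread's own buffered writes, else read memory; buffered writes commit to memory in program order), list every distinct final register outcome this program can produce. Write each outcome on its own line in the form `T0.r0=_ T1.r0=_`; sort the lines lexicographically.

outcome vector order: (T0.r0,T1.r0)
|TSO outcomes| = 4

T0.r0=0 T1.r0=0
T0.r0=0 T1.r0=1
T0.r0=1 T1.r0=0
T0.r0=1 T1.r0=1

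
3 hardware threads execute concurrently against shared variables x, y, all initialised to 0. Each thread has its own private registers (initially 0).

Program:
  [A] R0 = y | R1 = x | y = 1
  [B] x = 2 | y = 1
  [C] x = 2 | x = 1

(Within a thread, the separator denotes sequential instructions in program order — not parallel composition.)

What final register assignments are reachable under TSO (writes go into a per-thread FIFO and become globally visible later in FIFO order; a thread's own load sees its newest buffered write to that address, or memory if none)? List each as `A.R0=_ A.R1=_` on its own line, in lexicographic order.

outcome vector order: (A.R0,A.R1)
|TSO outcomes| = 5

A.R0=0 A.R1=0
A.R0=0 A.R1=1
A.R0=0 A.R1=2
A.R0=1 A.R1=1
A.R0=1 A.R1=2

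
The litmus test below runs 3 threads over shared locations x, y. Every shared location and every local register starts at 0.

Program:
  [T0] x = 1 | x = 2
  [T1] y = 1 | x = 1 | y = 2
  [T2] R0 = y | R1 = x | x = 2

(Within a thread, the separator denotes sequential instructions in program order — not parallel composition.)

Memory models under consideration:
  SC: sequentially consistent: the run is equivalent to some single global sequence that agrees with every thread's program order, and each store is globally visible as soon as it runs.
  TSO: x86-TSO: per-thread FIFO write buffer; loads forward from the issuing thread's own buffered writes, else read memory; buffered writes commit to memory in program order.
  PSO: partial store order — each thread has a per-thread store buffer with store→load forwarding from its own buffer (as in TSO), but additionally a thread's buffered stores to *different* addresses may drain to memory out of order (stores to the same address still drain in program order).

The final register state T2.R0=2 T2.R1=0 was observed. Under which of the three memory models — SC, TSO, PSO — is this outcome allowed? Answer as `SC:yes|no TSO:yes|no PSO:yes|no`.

outcome vector order: (T2.R0,T2.R1)
[SC] allowed = {(0,0), (0,1), (0,2), (1,0), (1,1), (1,2), (2,1), (2,2)}
[TSO] allowed = {(0,0), (0,1), (0,2), (1,0), (1,1), (1,2), (2,1), (2,2)}
[PSO] allowed = {(0,0), (0,1), (0,2), (1,0), (1,1), (1,2), (2,0), (2,1), (2,2)}
target (2,0) ∈ {PSO}

SC:no TSO:no PSO:yes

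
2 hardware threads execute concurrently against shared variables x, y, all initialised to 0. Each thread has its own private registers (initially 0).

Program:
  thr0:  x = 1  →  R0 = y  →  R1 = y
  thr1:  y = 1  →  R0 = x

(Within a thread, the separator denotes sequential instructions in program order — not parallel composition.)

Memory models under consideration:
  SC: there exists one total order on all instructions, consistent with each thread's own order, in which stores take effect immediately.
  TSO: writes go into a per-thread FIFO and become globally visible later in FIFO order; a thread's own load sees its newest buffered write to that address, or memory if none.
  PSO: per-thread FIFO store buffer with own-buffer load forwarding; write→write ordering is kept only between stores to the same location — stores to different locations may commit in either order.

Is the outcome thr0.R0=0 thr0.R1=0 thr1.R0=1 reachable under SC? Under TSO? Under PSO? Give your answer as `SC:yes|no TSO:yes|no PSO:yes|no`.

outcome vector order: (thr0.R0,thr0.R1,thr1.R0)
[SC] allowed = {001; 011; 110; 111}
[TSO] allowed = {000; 001; 010; 011; 110; 111}
[PSO] allowed = {000; 001; 010; 011; 110; 111}
target 001 ∈ {SC,TSO,PSO}

SC:yes TSO:yes PSO:yes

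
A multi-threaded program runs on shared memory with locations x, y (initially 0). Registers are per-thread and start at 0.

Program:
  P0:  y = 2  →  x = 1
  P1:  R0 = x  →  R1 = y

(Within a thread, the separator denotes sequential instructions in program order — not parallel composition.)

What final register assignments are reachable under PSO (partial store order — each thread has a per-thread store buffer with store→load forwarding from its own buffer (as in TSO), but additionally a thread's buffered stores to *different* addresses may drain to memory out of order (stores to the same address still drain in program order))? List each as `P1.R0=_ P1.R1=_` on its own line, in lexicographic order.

outcome vector order: (P1.R0,P1.R1)
|PSO outcomes| = 4

P1.R0=0 P1.R1=0
P1.R0=0 P1.R1=2
P1.R0=1 P1.R1=0
P1.R0=1 P1.R1=2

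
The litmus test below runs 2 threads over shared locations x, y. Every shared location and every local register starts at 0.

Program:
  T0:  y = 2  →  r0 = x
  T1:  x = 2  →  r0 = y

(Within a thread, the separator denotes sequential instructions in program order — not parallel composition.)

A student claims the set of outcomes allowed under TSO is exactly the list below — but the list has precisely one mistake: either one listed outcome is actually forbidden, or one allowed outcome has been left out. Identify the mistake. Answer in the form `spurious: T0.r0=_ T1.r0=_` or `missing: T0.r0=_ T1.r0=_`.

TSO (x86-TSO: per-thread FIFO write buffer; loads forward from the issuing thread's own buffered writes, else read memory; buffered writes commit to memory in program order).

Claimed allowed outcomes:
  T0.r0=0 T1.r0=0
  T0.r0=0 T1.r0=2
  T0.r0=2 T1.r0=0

outcome vector order: (T0.r0,T1.r0)
[TSO] allowed = {00, 02, 20, 22}
TSO∖claimed = {22}

missing: T0.r0=2 T1.r0=2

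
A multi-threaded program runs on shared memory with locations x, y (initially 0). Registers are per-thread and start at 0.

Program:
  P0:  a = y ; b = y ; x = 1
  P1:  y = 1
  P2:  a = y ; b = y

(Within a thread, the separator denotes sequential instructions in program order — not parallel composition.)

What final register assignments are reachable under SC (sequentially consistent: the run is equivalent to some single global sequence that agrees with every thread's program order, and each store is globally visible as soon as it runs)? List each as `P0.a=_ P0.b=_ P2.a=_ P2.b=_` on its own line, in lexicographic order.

P0.a=0 P0.b=0 P2.a=0 P2.b=0
P0.a=0 P0.b=0 P2.a=0 P2.b=1
P0.a=0 P0.b=0 P2.a=1 P2.b=1
P0.a=0 P0.b=1 P2.a=0 P2.b=0
P0.a=0 P0.b=1 P2.a=0 P2.b=1
P0.a=0 P0.b=1 P2.a=1 P2.b=1
P0.a=1 P0.b=1 P2.a=0 P2.b=0
P0.a=1 P0.b=1 P2.a=0 P2.b=1
P0.a=1 P0.b=1 P2.a=1 P2.b=1

outcome vector order: (P0.a,P0.b,P2.a,P2.b)
|SC outcomes| = 9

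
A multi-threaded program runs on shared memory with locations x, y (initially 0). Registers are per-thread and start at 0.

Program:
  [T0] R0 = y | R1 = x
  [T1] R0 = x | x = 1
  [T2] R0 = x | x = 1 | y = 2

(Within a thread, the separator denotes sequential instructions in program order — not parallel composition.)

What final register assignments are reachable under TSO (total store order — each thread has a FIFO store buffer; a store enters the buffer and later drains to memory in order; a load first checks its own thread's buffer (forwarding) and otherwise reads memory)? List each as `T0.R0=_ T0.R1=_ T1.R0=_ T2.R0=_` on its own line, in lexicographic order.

outcome vector order: (T0.R0,T0.R1,T1.R0,T2.R0)
|TSO outcomes| = 9

T0.R0=0 T0.R1=0 T1.R0=0 T2.R0=0
T0.R0=0 T0.R1=0 T1.R0=0 T2.R0=1
T0.R0=0 T0.R1=0 T1.R0=1 T2.R0=0
T0.R0=0 T0.R1=1 T1.R0=0 T2.R0=0
T0.R0=0 T0.R1=1 T1.R0=0 T2.R0=1
T0.R0=0 T0.R1=1 T1.R0=1 T2.R0=0
T0.R0=2 T0.R1=1 T1.R0=0 T2.R0=0
T0.R0=2 T0.R1=1 T1.R0=0 T2.R0=1
T0.R0=2 T0.R1=1 T1.R0=1 T2.R0=0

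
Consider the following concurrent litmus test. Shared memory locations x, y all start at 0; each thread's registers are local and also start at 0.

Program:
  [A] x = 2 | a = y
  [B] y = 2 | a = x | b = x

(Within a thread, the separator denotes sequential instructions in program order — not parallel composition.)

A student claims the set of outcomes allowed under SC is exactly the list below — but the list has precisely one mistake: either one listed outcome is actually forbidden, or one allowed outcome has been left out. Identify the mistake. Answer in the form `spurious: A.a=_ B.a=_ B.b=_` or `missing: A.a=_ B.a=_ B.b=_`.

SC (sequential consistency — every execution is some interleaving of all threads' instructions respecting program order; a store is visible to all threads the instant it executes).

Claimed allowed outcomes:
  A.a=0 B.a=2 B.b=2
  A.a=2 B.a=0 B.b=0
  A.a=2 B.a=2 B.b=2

outcome vector order: (A.a,B.a,B.b)
under SC → (0,2,2), (2,0,0), (2,0,2), (2,2,2)
SC∖claimed = {(2,0,2)}

missing: A.a=2 B.a=0 B.b=2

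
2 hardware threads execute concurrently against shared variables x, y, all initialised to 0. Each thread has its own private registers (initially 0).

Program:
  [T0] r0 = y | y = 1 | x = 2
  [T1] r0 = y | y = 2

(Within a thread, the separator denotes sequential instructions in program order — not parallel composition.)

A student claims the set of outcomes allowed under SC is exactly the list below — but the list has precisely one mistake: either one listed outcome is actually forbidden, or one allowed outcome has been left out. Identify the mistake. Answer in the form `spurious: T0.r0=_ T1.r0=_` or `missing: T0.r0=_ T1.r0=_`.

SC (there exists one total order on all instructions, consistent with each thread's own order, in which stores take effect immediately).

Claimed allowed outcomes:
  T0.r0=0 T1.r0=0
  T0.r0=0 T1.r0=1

missing: T0.r0=2 T1.r0=0

outcome vector order: (T0.r0,T1.r0)
under SC → 0/0; 0/1; 2/0
SC∖claimed = {2/0}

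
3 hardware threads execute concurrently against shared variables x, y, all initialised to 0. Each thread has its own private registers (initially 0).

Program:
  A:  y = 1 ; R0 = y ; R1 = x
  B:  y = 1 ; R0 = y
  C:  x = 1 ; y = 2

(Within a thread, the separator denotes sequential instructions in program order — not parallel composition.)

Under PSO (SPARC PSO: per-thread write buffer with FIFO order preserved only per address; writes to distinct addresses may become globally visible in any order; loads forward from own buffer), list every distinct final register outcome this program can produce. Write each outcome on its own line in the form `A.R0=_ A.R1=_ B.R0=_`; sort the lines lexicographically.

A.R0=1 A.R1=0 B.R0=1
A.R0=1 A.R1=0 B.R0=2
A.R0=1 A.R1=1 B.R0=1
A.R0=1 A.R1=1 B.R0=2
A.R0=2 A.R1=0 B.R0=1
A.R0=2 A.R1=0 B.R0=2
A.R0=2 A.R1=1 B.R0=1
A.R0=2 A.R1=1 B.R0=2

outcome vector order: (A.R0,A.R1,B.R0)
|PSO outcomes| = 8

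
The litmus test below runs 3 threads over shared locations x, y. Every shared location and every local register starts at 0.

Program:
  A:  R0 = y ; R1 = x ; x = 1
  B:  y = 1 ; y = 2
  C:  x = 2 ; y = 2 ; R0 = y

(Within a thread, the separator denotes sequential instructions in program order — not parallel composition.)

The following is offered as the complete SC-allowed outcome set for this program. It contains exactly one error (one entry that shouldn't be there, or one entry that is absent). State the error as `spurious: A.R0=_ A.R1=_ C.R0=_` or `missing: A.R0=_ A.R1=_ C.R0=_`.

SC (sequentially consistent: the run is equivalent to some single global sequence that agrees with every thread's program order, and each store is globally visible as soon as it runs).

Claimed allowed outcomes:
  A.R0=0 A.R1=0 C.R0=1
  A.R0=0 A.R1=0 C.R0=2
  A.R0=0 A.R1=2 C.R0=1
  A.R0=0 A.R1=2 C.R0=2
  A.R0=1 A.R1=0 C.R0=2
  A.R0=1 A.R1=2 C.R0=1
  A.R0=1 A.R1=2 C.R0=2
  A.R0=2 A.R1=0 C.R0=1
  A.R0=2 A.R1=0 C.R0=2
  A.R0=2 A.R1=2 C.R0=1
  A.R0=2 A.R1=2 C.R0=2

spurious: A.R0=2 A.R1=0 C.R0=1

outcome vector order: (A.R0,A.R1,C.R0)
[SC] allowed = {0/0/1; 0/0/2; 0/2/1; 0/2/2; 1/0/2; 1/2/1; 1/2/2; 2/0/2; 2/2/1; 2/2/2}
claimed∖SC = {2/0/1}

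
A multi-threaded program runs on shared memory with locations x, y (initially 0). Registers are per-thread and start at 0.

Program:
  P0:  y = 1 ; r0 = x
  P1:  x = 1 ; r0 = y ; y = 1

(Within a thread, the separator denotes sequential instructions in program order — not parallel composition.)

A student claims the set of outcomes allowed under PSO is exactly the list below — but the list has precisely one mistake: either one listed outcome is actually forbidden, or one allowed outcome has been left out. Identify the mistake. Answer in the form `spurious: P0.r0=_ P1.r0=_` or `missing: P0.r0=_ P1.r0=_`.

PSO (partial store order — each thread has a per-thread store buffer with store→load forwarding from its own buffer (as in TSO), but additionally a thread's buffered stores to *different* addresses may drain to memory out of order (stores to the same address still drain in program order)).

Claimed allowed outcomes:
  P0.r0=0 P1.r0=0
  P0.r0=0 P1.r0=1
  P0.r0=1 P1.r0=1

missing: P0.r0=1 P1.r0=0

outcome vector order: (P0.r0,P1.r0)
PSO: 4 outcomes — {00, 01, 10, 11}
PSO∖claimed = {10}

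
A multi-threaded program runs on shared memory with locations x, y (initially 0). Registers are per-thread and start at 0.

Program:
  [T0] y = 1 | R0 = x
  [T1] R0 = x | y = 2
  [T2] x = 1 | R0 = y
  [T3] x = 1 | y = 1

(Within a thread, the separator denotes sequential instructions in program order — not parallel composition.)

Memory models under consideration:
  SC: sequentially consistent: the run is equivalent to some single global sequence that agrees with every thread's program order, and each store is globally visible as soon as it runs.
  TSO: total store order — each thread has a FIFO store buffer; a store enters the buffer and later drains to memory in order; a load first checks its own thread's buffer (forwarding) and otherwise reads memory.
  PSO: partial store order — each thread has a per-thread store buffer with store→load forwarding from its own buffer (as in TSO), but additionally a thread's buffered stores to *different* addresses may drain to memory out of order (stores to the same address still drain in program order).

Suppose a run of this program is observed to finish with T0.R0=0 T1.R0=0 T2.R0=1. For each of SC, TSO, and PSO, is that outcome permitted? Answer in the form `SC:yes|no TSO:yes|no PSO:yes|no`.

outcome vector order: (T0.R0,T1.R0,T2.R0)
under SC → <0 0 1> <0 0 2> <0 1 1> <0 1 2> <1 0 0> <1 0 1> <1 0 2> <1 1 0> <1 1 1> <1 1 2>
under TSO → <0 0 0> <0 0 1> <0 0 2> <0 1 0> <0 1 1> <0 1 2> <1 0 0> <1 0 1> <1 0 2> <1 1 0> <1 1 1> <1 1 2>
under PSO → <0 0 0> <0 0 1> <0 0 2> <0 1 0> <0 1 1> <0 1 2> <1 0 0> <1 0 1> <1 0 2> <1 1 0> <1 1 1> <1 1 2>
target <0 0 1> ∈ {SC,TSO,PSO}

SC:yes TSO:yes PSO:yes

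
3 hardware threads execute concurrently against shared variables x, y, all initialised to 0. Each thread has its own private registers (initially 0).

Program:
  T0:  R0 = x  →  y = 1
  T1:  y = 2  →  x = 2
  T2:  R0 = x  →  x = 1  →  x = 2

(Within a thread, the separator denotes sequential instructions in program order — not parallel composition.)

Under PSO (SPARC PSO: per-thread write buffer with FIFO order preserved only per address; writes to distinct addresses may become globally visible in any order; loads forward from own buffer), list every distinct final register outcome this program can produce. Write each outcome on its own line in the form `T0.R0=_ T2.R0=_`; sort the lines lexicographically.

outcome vector order: (T0.R0,T2.R0)
|PSO outcomes| = 6

T0.R0=0 T2.R0=0
T0.R0=0 T2.R0=2
T0.R0=1 T2.R0=0
T0.R0=1 T2.R0=2
T0.R0=2 T2.R0=0
T0.R0=2 T2.R0=2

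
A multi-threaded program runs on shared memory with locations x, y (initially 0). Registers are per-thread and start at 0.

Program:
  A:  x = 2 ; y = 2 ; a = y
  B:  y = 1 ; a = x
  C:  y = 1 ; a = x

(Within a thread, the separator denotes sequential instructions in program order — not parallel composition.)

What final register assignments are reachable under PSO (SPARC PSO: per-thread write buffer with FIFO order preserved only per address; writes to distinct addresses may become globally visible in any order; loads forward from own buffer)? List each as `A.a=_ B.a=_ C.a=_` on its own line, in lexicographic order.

A.a=1 B.a=0 C.a=0
A.a=1 B.a=0 C.a=2
A.a=1 B.a=2 C.a=0
A.a=1 B.a=2 C.a=2
A.a=2 B.a=0 C.a=0
A.a=2 B.a=0 C.a=2
A.a=2 B.a=2 C.a=0
A.a=2 B.a=2 C.a=2

outcome vector order: (A.a,B.a,C.a)
|PSO outcomes| = 8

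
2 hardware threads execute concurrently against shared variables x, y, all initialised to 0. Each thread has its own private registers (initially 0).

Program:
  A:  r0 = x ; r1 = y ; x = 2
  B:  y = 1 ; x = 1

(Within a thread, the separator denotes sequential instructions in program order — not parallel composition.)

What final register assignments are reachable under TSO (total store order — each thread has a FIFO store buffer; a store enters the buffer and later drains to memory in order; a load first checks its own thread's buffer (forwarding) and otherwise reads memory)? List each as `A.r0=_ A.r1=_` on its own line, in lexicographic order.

A.r0=0 A.r1=0
A.r0=0 A.r1=1
A.r0=1 A.r1=1

outcome vector order: (A.r0,A.r1)
|TSO outcomes| = 3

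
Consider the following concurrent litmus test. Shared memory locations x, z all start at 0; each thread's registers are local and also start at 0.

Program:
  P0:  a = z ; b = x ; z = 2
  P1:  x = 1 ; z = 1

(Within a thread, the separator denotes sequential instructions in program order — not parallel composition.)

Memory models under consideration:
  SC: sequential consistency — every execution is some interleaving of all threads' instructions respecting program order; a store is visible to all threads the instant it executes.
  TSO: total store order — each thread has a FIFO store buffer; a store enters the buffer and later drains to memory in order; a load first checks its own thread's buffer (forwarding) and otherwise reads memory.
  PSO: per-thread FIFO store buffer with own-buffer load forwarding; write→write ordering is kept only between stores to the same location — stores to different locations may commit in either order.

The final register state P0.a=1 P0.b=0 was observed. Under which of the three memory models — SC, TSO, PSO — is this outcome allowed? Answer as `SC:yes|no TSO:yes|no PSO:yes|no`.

outcome vector order: (P0.a,P0.b)
SC: 3 outcomes — {0/0; 0/1; 1/1}
TSO: 3 outcomes — {0/0; 0/1; 1/1}
PSO: 4 outcomes — {0/0; 0/1; 1/0; 1/1}
target 1/0 ∈ {PSO}

SC:no TSO:no PSO:yes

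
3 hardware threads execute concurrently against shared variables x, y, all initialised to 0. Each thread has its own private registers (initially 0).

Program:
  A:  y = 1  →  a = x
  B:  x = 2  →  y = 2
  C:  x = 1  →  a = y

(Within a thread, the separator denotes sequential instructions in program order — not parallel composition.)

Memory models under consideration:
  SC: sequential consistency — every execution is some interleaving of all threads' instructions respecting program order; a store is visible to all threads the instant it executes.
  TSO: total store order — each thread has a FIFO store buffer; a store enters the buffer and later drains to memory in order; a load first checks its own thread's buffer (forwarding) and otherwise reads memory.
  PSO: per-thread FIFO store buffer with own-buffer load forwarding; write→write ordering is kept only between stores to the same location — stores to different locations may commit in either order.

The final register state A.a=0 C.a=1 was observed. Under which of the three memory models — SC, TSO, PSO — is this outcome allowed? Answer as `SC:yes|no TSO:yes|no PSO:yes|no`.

outcome vector order: (A.a,C.a)
SC (8): 01, 02, 10, 11, 12, 20, 21, 22
TSO (9): 00, 01, 02, 10, 11, 12, 20, 21, 22
PSO (9): 00, 01, 02, 10, 11, 12, 20, 21, 22
target 01 ∈ {SC,TSO,PSO}

SC:yes TSO:yes PSO:yes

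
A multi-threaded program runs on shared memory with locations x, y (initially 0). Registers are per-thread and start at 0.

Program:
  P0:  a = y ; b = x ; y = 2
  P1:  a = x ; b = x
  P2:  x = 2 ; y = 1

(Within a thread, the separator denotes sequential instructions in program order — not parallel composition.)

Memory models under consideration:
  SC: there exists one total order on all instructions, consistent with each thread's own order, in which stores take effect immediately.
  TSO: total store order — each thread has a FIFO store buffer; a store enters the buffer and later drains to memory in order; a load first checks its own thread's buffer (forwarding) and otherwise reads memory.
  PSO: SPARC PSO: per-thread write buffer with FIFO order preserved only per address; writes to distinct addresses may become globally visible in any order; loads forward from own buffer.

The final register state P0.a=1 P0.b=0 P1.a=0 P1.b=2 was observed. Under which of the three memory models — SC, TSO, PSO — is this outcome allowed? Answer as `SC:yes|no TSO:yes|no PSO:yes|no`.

outcome vector order: (P0.a,P0.b,P1.a,P1.b)
SC (9): 0000, 0002, 0022, 0200, 0202, 0222, 1200, 1202, 1222
TSO (9): 0000, 0002, 0022, 0200, 0202, 0222, 1200, 1202, 1222
PSO (12): 0000, 0002, 0022, 0200, 0202, 0222, 1000, 1002, 1022, 1200, 1202, 1222
target 1002 ∈ {PSO}

SC:no TSO:no PSO:yes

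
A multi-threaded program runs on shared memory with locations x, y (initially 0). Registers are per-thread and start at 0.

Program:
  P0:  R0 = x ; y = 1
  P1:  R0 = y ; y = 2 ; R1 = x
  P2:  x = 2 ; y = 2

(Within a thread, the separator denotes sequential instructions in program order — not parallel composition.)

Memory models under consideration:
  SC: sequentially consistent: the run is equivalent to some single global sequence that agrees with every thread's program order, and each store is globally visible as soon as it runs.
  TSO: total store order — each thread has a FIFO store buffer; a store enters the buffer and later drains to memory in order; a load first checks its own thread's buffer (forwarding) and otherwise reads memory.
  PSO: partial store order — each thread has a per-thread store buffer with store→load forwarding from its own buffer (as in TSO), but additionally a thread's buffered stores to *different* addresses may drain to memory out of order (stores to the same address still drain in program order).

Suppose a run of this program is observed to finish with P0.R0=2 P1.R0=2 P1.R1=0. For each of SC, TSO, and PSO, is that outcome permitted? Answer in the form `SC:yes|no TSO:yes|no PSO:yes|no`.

SC:no TSO:no PSO:yes

outcome vector order: (P0.R0,P1.R0,P1.R1)
under SC → <0 0 0>; <0 0 2>; <0 1 0>; <0 1 2>; <0 2 2>; <2 0 0>; <2 0 2>; <2 1 2>; <2 2 2>
under TSO → <0 0 0>; <0 0 2>; <0 1 0>; <0 1 2>; <0 2 2>; <2 0 0>; <2 0 2>; <2 1 2>; <2 2 2>
under PSO → <0 0 0>; <0 0 2>; <0 1 0>; <0 1 2>; <0 2 0>; <0 2 2>; <2 0 0>; <2 0 2>; <2 1 2>; <2 2 0>; <2 2 2>
target <2 2 0> ∈ {PSO}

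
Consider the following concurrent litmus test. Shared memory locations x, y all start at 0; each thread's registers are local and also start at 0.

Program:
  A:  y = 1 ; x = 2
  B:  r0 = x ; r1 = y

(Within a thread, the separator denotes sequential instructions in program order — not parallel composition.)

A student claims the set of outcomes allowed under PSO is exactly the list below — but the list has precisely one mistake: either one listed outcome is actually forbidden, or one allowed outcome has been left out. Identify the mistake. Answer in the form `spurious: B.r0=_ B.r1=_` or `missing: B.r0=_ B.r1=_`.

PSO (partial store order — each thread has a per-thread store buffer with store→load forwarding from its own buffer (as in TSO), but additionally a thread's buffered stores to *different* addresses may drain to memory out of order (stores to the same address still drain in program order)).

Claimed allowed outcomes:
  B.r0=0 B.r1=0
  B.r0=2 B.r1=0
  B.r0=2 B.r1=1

missing: B.r0=0 B.r1=1

outcome vector order: (B.r0,B.r1)
under PSO → 0/0; 0/1; 2/0; 2/1
PSO∖claimed = {0/1}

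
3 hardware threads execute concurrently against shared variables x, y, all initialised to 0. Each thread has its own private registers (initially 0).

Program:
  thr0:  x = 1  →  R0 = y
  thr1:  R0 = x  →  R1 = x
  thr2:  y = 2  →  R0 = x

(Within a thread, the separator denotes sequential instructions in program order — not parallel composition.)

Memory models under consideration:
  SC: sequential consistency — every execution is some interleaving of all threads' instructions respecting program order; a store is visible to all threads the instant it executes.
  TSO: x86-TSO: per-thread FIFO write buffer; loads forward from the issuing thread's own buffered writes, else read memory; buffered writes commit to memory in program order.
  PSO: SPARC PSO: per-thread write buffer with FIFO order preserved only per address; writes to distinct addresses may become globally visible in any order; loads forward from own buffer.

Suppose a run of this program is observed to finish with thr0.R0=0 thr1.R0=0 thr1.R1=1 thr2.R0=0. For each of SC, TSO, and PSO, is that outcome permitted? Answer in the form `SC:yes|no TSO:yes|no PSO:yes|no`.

outcome vector order: (thr0.R0,thr1.R0,thr1.R1,thr2.R0)
SC: 9 outcomes — {(0,0,0,1), (0,0,1,1), (0,1,1,1), (2,0,0,0), (2,0,0,1), (2,0,1,0), (2,0,1,1), (2,1,1,0), (2,1,1,1)}
TSO: 12 outcomes — {(0,0,0,0), (0,0,0,1), (0,0,1,0), (0,0,1,1), (0,1,1,0), (0,1,1,1), (2,0,0,0), (2,0,0,1), (2,0,1,0), (2,0,1,1), (2,1,1,0), (2,1,1,1)}
PSO: 12 outcomes — {(0,0,0,0), (0,0,0,1), (0,0,1,0), (0,0,1,1), (0,1,1,0), (0,1,1,1), (2,0,0,0), (2,0,0,1), (2,0,1,0), (2,0,1,1), (2,1,1,0), (2,1,1,1)}
target (0,0,1,0) ∈ {TSO,PSO}

SC:no TSO:yes PSO:yes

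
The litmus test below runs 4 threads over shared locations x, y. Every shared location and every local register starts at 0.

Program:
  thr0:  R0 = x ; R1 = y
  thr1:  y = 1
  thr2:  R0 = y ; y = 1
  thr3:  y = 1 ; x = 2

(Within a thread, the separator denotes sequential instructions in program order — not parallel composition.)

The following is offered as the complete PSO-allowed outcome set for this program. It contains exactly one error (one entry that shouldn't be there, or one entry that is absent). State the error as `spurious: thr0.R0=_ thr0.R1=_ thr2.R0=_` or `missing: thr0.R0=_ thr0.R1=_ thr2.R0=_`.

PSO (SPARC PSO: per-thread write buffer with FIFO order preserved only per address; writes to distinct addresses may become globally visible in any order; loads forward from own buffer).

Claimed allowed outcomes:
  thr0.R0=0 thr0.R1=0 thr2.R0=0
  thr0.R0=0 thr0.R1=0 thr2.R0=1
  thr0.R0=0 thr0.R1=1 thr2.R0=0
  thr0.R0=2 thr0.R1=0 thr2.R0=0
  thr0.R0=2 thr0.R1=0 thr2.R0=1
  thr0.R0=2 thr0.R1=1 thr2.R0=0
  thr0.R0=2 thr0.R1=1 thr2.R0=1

missing: thr0.R0=0 thr0.R1=1 thr2.R0=1

outcome vector order: (thr0.R0,thr0.R1,thr2.R0)
under PSO → 0/0/0 0/0/1 0/1/0 0/1/1 2/0/0 2/0/1 2/1/0 2/1/1
PSO∖claimed = {0/1/1}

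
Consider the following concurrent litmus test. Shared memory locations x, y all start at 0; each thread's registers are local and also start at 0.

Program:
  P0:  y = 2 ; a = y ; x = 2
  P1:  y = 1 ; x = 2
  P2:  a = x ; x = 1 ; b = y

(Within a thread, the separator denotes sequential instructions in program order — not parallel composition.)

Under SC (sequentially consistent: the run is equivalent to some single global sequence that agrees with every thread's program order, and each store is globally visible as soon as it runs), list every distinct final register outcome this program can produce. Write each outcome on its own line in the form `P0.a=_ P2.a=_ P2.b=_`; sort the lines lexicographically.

outcome vector order: (P0.a,P2.a,P2.b)
|SC outcomes| = 9

P0.a=1 P2.a=0 P2.b=0
P0.a=1 P2.a=0 P2.b=1
P0.a=1 P2.a=0 P2.b=2
P0.a=1 P2.a=2 P2.b=1
P0.a=2 P2.a=0 P2.b=0
P0.a=2 P2.a=0 P2.b=1
P0.a=2 P2.a=0 P2.b=2
P0.a=2 P2.a=2 P2.b=1
P0.a=2 P2.a=2 P2.b=2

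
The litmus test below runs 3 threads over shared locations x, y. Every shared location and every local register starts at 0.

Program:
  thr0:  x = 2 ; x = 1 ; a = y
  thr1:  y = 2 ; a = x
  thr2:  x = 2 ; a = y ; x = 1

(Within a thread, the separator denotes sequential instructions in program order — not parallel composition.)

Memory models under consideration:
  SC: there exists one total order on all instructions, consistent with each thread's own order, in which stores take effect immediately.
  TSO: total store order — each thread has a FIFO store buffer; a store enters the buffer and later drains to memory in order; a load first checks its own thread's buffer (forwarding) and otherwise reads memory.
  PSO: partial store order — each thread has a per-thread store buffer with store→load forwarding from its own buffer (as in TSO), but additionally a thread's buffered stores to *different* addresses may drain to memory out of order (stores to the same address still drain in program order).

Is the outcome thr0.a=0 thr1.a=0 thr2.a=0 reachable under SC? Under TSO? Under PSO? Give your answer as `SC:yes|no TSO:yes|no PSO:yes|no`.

SC:no TSO:yes PSO:yes

outcome vector order: (thr0.a,thr1.a,thr2.a)
SC (9): 010, 012, 020, 022, 202, 210, 212, 220, 222
TSO (12): 000, 002, 010, 012, 020, 022, 200, 202, 210, 212, 220, 222
PSO (12): 000, 002, 010, 012, 020, 022, 200, 202, 210, 212, 220, 222
target 000 ∈ {TSO,PSO}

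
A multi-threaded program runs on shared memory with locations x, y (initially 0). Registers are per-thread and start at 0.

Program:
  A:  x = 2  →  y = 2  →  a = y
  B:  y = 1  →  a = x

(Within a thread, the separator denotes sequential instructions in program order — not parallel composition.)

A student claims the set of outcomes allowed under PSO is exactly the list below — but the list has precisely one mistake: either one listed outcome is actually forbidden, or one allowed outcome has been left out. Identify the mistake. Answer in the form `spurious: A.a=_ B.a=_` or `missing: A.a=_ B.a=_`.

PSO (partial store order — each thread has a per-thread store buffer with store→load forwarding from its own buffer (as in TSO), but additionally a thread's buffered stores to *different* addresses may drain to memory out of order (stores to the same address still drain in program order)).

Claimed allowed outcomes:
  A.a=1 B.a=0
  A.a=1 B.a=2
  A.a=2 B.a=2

outcome vector order: (A.a,B.a)
PSO (4): 10 12 20 22
PSO∖claimed = {20}

missing: A.a=2 B.a=0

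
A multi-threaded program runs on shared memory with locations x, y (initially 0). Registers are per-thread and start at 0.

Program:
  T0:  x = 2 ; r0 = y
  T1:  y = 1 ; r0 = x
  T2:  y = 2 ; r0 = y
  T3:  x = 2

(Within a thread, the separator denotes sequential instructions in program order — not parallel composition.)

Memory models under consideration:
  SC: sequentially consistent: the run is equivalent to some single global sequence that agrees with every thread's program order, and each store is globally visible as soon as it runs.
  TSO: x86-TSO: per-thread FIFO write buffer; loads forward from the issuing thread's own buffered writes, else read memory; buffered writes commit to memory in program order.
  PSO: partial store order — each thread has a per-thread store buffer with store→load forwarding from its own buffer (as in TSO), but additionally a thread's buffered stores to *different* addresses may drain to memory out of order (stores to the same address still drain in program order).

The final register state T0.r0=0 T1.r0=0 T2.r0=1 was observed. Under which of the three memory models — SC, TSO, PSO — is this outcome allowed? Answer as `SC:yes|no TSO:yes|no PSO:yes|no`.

outcome vector order: (T0.r0,T1.r0,T2.r0)
SC: 9 outcomes — {0/2/1 0/2/2 1/0/1 1/0/2 1/2/1 1/2/2 2/0/2 2/2/1 2/2/2}
TSO: 12 outcomes — {0/0/1 0/0/2 0/2/1 0/2/2 1/0/1 1/0/2 1/2/1 1/2/2 2/0/1 2/0/2 2/2/1 2/2/2}
PSO: 12 outcomes — {0/0/1 0/0/2 0/2/1 0/2/2 1/0/1 1/0/2 1/2/1 1/2/2 2/0/1 2/0/2 2/2/1 2/2/2}
target 0/0/1 ∈ {TSO,PSO}

SC:no TSO:yes PSO:yes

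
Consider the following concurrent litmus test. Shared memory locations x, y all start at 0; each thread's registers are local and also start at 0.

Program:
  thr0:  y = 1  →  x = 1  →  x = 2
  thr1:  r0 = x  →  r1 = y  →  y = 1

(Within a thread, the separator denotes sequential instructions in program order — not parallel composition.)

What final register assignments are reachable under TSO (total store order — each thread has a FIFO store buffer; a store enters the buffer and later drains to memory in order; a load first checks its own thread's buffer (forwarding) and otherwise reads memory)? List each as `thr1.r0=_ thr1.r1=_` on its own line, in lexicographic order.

thr1.r0=0 thr1.r1=0
thr1.r0=0 thr1.r1=1
thr1.r0=1 thr1.r1=1
thr1.r0=2 thr1.r1=1

outcome vector order: (thr1.r0,thr1.r1)
|TSO outcomes| = 4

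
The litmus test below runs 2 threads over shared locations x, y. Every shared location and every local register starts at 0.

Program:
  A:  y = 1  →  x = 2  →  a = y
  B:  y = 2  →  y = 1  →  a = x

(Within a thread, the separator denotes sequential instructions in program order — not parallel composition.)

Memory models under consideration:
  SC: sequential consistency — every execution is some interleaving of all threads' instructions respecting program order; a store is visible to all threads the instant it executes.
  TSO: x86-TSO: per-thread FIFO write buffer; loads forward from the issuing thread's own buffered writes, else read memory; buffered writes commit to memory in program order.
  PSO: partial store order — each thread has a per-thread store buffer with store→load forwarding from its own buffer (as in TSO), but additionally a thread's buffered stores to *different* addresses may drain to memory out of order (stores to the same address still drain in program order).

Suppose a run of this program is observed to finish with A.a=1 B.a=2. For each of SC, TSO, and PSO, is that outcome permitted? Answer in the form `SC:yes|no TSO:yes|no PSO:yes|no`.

outcome vector order: (A.a,B.a)
[SC] allowed = {10; 12; 22}
[TSO] allowed = {10; 12; 20; 22}
[PSO] allowed = {10; 12; 20; 22}
target 12 ∈ {SC,TSO,PSO}

SC:yes TSO:yes PSO:yes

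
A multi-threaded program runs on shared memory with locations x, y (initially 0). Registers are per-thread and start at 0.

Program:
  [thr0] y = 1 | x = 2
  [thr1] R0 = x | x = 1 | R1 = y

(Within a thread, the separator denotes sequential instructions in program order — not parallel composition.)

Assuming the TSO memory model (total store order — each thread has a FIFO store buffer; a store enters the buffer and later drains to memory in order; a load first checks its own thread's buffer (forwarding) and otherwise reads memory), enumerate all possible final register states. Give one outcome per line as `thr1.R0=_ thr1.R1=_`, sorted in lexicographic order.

outcome vector order: (thr1.R0,thr1.R1)
|TSO outcomes| = 3

thr1.R0=0 thr1.R1=0
thr1.R0=0 thr1.R1=1
thr1.R0=2 thr1.R1=1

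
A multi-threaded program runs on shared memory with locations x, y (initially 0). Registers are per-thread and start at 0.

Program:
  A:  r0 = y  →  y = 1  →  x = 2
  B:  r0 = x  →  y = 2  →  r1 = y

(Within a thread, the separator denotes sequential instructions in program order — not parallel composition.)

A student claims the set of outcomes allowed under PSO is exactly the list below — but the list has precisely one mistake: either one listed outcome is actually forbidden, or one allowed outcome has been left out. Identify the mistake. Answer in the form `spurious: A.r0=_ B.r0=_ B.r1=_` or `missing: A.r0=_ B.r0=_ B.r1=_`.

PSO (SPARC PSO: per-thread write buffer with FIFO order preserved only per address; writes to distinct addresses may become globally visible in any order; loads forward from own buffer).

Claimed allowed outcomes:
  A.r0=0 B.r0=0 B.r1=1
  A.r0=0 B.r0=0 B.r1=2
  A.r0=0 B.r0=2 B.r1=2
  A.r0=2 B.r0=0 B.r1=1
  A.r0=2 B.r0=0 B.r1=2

missing: A.r0=0 B.r0=2 B.r1=1

outcome vector order: (A.r0,B.r0,B.r1)
PSO (6): 001; 002; 021; 022; 201; 202
PSO∖claimed = {021}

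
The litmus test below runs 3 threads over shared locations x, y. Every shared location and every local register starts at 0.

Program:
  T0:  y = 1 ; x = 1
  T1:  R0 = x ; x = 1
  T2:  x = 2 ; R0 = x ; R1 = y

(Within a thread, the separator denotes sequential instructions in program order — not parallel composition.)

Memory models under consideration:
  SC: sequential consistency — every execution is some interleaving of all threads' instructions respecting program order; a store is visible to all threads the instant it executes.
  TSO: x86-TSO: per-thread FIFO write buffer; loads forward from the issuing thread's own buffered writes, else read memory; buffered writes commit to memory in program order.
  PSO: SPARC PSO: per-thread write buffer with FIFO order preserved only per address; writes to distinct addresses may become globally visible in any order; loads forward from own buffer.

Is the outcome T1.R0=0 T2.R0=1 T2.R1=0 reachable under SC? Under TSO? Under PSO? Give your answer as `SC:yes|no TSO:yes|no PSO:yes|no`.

outcome vector order: (T1.R0,T2.R0,T2.R1)
SC (11): 0/1/0 0/1/1 0/2/0 0/2/1 1/1/1 1/2/0 1/2/1 2/1/0 2/1/1 2/2/0 2/2/1
TSO (11): 0/1/0 0/1/1 0/2/0 0/2/1 1/1/1 1/2/0 1/2/1 2/1/0 2/1/1 2/2/0 2/2/1
PSO (12): 0/1/0 0/1/1 0/2/0 0/2/1 1/1/0 1/1/1 1/2/0 1/2/1 2/1/0 2/1/1 2/2/0 2/2/1
target 0/1/0 ∈ {SC,TSO,PSO}

SC:yes TSO:yes PSO:yes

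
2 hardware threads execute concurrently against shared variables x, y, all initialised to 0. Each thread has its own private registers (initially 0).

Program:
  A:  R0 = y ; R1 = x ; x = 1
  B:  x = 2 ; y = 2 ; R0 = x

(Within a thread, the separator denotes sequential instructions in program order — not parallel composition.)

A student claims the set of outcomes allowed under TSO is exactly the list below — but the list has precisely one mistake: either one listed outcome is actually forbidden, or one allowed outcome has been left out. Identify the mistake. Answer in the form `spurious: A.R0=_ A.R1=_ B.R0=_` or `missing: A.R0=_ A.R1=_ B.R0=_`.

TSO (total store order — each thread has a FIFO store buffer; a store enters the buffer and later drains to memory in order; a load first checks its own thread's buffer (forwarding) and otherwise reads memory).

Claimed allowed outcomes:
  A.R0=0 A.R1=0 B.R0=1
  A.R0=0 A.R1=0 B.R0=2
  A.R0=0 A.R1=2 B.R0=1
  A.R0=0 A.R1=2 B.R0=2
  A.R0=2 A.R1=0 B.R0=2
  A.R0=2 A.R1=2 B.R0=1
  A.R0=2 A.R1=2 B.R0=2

spurious: A.R0=2 A.R1=0 B.R0=2

outcome vector order: (A.R0,A.R1,B.R0)
TSO (6): (0,0,1) (0,0,2) (0,2,1) (0,2,2) (2,2,1) (2,2,2)
claimed∖TSO = {(2,0,2)}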